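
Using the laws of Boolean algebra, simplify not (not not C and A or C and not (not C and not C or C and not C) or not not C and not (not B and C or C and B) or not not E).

not C and not E

not (not not C and A or C and not (not C and not C or C and not C) or not not C and not (not B and C or C and B) or not not E)
= not (not not C and A or C and not (not C and not C or C and not C) or not not C and not C or not not E)   [distribution]
= not (not not C and A or C and not not C or not not C and not C or not not E)   [distribution]
= not (not not C and A or not not C or not not E)   [distribution]
= not (not not C or not not E)   [absorption]
= not C and not E   [De Morgan]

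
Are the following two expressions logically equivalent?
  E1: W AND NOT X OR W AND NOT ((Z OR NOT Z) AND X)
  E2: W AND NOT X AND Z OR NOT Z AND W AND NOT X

E1: W AND NOT X OR W AND NOT ((Z OR NOT Z) AND X)
    = W AND NOT X OR W AND NOT X   [complement / identity]
    = W AND NOT X   [idempotence]
E2: W AND NOT X AND Z OR NOT Z AND W AND NOT X
    = W AND NOT X   [distribution]
Both reduce to W AND NOT X, so they are equivalent.

Yes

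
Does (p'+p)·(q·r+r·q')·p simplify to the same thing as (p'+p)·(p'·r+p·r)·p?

E1: (p'+p)·(q·r+r·q')·p
    = (q·r+r·q')·p
    = r·p
E2: (p'+p)·(p'·r+p·r)·p
    = (p'+p)·r·p
    = r·p
Both reduce to r·p, so they are equivalent.

Yes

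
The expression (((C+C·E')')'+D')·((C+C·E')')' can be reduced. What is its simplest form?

C

(((C+C·E')')'+D')·((C+C·E')')'
= ((C+C·E')')'   [absorption]
= (C')'   [absorption]
= C   [double negation]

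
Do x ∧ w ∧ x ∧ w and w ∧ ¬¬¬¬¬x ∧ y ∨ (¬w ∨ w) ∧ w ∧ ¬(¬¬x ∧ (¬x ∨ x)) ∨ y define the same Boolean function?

No

E1: x ∧ w ∧ x ∧ w
    = x ∧ w
E2: w ∧ ¬¬¬¬¬x ∧ y ∨ (¬w ∨ w) ∧ w ∧ ¬(¬¬x ∧ (¬x ∨ x)) ∨ y
    = w ∧ ¬¬¬¬¬x ∧ y ∨ (¬w ∨ w) ∧ w ∧ ¬¬¬x ∨ y
    = w ∧ ¬¬¬¬¬x ∧ y ∨ w ∧ ¬¬¬x ∨ y
    = w ∧ ¬¬¬x ∧ y ∨ w ∧ ¬¬¬x ∨ y
    = w ∧ ¬¬¬x ∨ y
    = w ∧ ¬x ∨ y
These differ: at w=1, x=0, y=1, E1 = 0 but E2 = 1.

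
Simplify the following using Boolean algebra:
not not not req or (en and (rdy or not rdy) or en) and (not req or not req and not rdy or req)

not not not req or (en and (rdy or not rdy) or en) and (not req or not req and not rdy or req)
= not not not req or (en and (rdy or not rdy) or en) and (not req or req)   (absorption)
= not req or (en and (rdy or not rdy) or en) and (not req or req)   (double negation)
= not req or en and (rdy or not rdy) or en   (complement / identity)
= not req or en or en   (complement / identity)
= not req or en   (idempotence)

not req or en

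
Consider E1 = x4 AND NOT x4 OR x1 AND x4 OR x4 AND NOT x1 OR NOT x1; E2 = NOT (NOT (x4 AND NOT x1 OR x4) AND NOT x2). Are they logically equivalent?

No

E1: x4 AND NOT x4 OR x1 AND x4 OR x4 AND NOT x1 OR NOT x1
    = x4 AND NOT x4 OR x4 OR NOT x1   — distribution
    = x4 OR NOT x1   — complement / identity
E2: NOT (NOT (x4 AND NOT x1 OR x4) AND NOT x2)
    = NOT (NOT x4 AND NOT x2)   — absorption
    = x4 OR x2   — De Morgan
These differ: at x1=0, x2=0, x4=0, E1 = 1 but E2 = 0.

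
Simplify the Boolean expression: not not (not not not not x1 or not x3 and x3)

not not (not not not not x1 or not x3 and x3)
= not not (not not x1 or not x3 and x3)
= not not not not x1
= not not x1
= x1

x1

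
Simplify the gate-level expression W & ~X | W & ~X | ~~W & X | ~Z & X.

W & ~X | W & ~X | ~~W & X | ~Z & X
= W & ~X | W & ~X | W & X | ~Z & X   [double negation]
= W & ~X | W & X | ~Z & X   [idempotence]
= W | ~Z & X   [distribution]

W | ~Z & X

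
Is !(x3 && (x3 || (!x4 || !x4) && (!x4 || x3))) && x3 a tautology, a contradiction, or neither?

contradiction

!(x3 && (x3 || (!x4 || !x4) && (!x4 || x3))) && x3
= !(x3 && (x3 || !x4 && x3 || !x4)) && x3   (distribution)
= !(x3 && (x3 || !x4)) && x3   (absorption)
= !x3 && x3   (absorption)
= false   (complement)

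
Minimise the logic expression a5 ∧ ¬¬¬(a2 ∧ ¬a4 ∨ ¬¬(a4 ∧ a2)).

a5 ∧ ¬a2

a5 ∧ ¬¬¬(a2 ∧ ¬a4 ∨ ¬¬(a4 ∧ a2))
= a5 ∧ ¬¬¬(a2 ∧ ¬a4 ∨ a4 ∧ a2)
= a5 ∧ ¬(a2 ∧ ¬a4 ∨ a4 ∧ a2)
= a5 ∧ ¬a2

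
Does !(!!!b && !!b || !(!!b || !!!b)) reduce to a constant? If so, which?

!(!!!b && !!b || !(!!b || !!!b))
= !(!!!b && !!b || !b && !!b)   [De Morgan]
= !(!b && !!b || !b && !!b)   [double negation]
= !(!b && !!b)   [idempotence]
= b || !b   [De Morgan]
= true   [complement]

yes, True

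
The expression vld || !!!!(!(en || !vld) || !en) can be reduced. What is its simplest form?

vld || !en

vld || !!!!(!(en || !vld) || !en)
= vld || !!!((en || !vld) && en)
= vld || !((en || !vld) && en)
= vld || !en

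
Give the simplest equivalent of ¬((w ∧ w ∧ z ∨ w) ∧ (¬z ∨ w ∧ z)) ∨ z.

¬w ∨ z

¬((w ∧ w ∧ z ∨ w) ∧ (¬z ∨ w ∧ z)) ∨ z
= ¬((w ∧ z ∨ w) ∧ (¬z ∨ w ∧ z)) ∨ z   [idempotence]
= ¬(w ∧ ¬z ∨ w ∧ z) ∨ z   [distribution]
= ¬w ∨ z   [distribution]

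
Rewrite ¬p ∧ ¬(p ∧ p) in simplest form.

¬p

¬p ∧ ¬(p ∧ p)
= ¬p ∧ ¬p
= ¬p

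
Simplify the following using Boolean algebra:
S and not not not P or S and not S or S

S and not not not P or S and not S or S
= S and not not not P or S   (complement / identity)
= S and not P or S   (double negation)
= S   (absorption)

S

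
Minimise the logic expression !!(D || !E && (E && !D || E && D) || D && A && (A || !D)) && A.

!!(D || !E && (E && !D || E && D) || D && A && (A || !D)) && A
= !!(D || !E && E || D && A && (A || !D)) && A   [distribution]
= !!(D || !E && E || D && A) && A   [absorption]
= (D || !E && E || D && A) && A   [double negation]
= (D || D && A) && A   [complement / identity]
= D && A   [absorption]

D && A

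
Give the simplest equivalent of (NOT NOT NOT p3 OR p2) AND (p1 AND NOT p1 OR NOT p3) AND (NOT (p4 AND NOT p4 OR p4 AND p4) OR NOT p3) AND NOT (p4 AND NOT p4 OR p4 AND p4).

NOT p3 AND NOT p4

(NOT NOT NOT p3 OR p2) AND (p1 AND NOT p1 OR NOT p3) AND (NOT (p4 AND NOT p4 OR p4 AND p4) OR NOT p3) AND NOT (p4 AND NOT p4 OR p4 AND p4)
= (NOT p3 OR p2) AND (p1 AND NOT p1 OR NOT p3) AND (NOT (p4 AND NOT p4 OR p4 AND p4) OR NOT p3) AND NOT (p4 AND NOT p4 OR p4 AND p4)   — double negation
= (NOT p3 OR p2) AND NOT p3 AND (NOT (p4 AND NOT p4 OR p4 AND p4) OR NOT p3) AND NOT (p4 AND NOT p4 OR p4 AND p4)   — complement / identity
= NOT p3 AND (NOT (p4 AND NOT p4 OR p4 AND p4) OR NOT p3) AND NOT (p4 AND NOT p4 OR p4 AND p4)   — absorption
= NOT p3 AND NOT (p4 AND NOT p4 OR p4 AND p4)   — absorption
= NOT p3 AND NOT p4   — distribution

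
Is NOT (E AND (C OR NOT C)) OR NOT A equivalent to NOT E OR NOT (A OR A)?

E1: NOT (E AND (C OR NOT C)) OR NOT A
    = NOT E OR NOT A
E2: NOT E OR NOT (A OR A)
    = NOT E OR NOT A
Both reduce to NOT E OR NOT A, so they are equivalent.

Yes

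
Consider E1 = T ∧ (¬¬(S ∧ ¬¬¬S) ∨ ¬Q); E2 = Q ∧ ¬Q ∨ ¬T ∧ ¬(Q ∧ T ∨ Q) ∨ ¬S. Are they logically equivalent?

No

E1: T ∧ (¬¬(S ∧ ¬¬¬S) ∨ ¬Q)
    = T ∧ (S ∧ ¬¬¬S ∨ ¬Q)   — double negation
    = T ∧ (S ∧ ¬S ∨ ¬Q)   — double negation
    = T ∧ ¬Q   — complement / identity
E2: Q ∧ ¬Q ∨ ¬T ∧ ¬(Q ∧ T ∨ Q) ∨ ¬S
    = Q ∧ ¬Q ∨ ¬T ∧ ¬Q ∨ ¬S   — absorption
    = ¬T ∧ ¬Q ∨ ¬S   — complement / identity
These differ: at Q=0, S=0, T=0, E1 = 0 but E2 = 1.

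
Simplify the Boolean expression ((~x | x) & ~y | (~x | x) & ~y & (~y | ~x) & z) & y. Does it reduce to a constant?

0

((~x | x) & ~y | (~x | x) & ~y & (~y | ~x) & z) & y
= ((~x | x) & ~y | (~x | x) & ~y & z) & y
= (~x | x) & ~y & y
= ~y & y
= 0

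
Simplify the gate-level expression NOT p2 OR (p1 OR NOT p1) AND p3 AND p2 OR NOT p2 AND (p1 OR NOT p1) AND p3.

NOT p2 OR (p1 OR NOT p1) AND p3 AND p2 OR NOT p2 AND (p1 OR NOT p1) AND p3
= NOT p2 OR (p1 OR NOT p1) AND p3   — distribution
= NOT p2 OR p3   — complement / identity

NOT p2 OR p3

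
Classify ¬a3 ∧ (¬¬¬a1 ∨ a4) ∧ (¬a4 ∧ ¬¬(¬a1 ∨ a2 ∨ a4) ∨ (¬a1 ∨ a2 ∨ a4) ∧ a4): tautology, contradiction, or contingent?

contingent

¬a3 ∧ (¬¬¬a1 ∨ a4) ∧ (¬a4 ∧ ¬¬(¬a1 ∨ a2 ∨ a4) ∨ (¬a1 ∨ a2 ∨ a4) ∧ a4)
= ¬a3 ∧ (¬¬¬a1 ∨ a4) ∧ (¬a4 ∧ (¬a1 ∨ a2 ∨ a4) ∨ (¬a1 ∨ a2 ∨ a4) ∧ a4)
= ¬a3 ∧ (¬a1 ∨ a4) ∧ (¬a4 ∧ (¬a1 ∨ a2 ∨ a4) ∨ (¬a1 ∨ a2 ∨ a4) ∧ a4)
= ¬a3 ∧ (¬a1 ∨ a4) ∧ (¬a1 ∨ a2 ∨ a4)
= ¬a3 ∧ (¬a1 ∧ (¬a1 ∨ a2) ∨ a4)
= ¬a3 ∧ (¬a1 ∨ a4)
This depends on a1, a3, a4, so it is not a constant.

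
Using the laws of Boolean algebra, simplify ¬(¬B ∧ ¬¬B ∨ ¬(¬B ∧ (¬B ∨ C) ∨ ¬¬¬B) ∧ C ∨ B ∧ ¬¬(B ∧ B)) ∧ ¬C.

¬(¬B ∧ ¬¬B ∨ ¬(¬B ∧ (¬B ∨ C) ∨ ¬¬¬B) ∧ C ∨ B ∧ ¬¬(B ∧ B)) ∧ ¬C
= ¬(¬B ∧ ¬¬B ∨ ¬(¬B ∧ (¬B ∨ C) ∨ ¬¬¬B) ∧ C ∨ B ∧ ¬¬B) ∧ ¬C   (idempotence)
= ¬(¬B ∧ ¬¬B ∨ ¬(¬B ∨ ¬¬¬B) ∧ C ∨ B ∧ ¬¬B) ∧ ¬C   (absorption)
= ¬(¬B ∧ ¬¬B ∨ B ∧ ¬¬B ∧ C ∨ B ∧ ¬¬B) ∧ ¬C   (De Morgan)
= ¬(¬B ∧ ¬¬B ∨ B ∧ ¬¬B) ∧ ¬C   (absorption)
= ¬¬¬B ∧ ¬C   (distribution)
= ¬B ∧ ¬C   (double negation)

¬B ∧ ¬C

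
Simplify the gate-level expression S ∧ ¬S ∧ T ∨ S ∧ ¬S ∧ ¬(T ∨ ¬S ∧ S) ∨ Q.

Q

S ∧ ¬S ∧ T ∨ S ∧ ¬S ∧ ¬(T ∨ ¬S ∧ S) ∨ Q
= S ∧ ¬S ∧ T ∨ S ∧ ¬S ∧ ¬T ∨ Q   [complement / identity]
= S ∧ ¬S ∨ Q   [distribution]
= Q   [complement / identity]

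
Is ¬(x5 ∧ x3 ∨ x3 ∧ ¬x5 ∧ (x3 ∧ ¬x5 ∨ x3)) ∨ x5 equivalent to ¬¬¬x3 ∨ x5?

E1: ¬(x5 ∧ x3 ∨ x3 ∧ ¬x5 ∧ (x3 ∧ ¬x5 ∨ x3)) ∨ x5
    = ¬(x5 ∧ x3 ∨ x3 ∧ ¬x5) ∨ x5   (absorption)
    = ¬x3 ∨ x5   (distribution)
E2: ¬¬¬x3 ∨ x5
    = ¬x3 ∨ x5   (double negation)
Both reduce to ¬x3 ∨ x5, so they are equivalent.

Yes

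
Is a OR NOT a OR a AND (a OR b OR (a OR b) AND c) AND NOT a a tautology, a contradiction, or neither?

tautology

a OR NOT a OR a AND (a OR b OR (a OR b) AND c) AND NOT a
= a OR NOT a OR a AND (a OR b) AND NOT a   (absorption)
= a OR NOT a OR a AND NOT a   (absorption)
= a OR NOT a   (complement / identity)
= TRUE   (complement)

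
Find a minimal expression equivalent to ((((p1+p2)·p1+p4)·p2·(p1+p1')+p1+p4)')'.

p1+p4

((((p1+p2)·p1+p4)·p2·(p1+p1')+p1+p4)')'
= ((((p1+p2)·p1+p4)·p2+p1+p4)')'
= (((p1+p4)·p2+p1+p4)')'
= (p1+p4)·p2+p1+p4
= p1+p4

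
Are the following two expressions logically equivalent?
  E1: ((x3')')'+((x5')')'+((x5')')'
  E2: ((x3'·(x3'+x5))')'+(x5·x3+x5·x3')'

Yes

E1: ((x3')')'+((x5')')'+((x5')')'
    = ((x3')')'+((x5')')'   — idempotence
    = x3'+((x5')')'   — double negation
    = x3'+x5'   — double negation
E2: ((x3'·(x3'+x5))')'+(x5·x3+x5·x3')'
    = ((x3')')'+(x5·x3+x5·x3')'   — absorption
    = ((x3')')'+x5'   — distribution
    = x3'+x5'   — double negation
Both reduce to x3'+x5', so they are equivalent.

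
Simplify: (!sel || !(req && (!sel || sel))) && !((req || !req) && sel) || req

!sel || req

(!sel || !(req && (!sel || sel))) && !((req || !req) && sel) || req
= (!sel || !(req && (!sel || sel))) && !sel || req
= (!sel || !req) && !sel || req
= !sel || req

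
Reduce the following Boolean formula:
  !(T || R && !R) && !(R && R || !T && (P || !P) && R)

!T && !R

!(T || R && !R) && !(R && R || !T && (P || !P) && R)
= !T && !(R && R || !T && (P || !P) && R)
= !T && !(R && R || !T && R)
= !T && !(R && (R || !T))
= !T && !R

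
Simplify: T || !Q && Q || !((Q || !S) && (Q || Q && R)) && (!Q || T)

T || !Q && Q || !((Q || !S) && (Q || Q && R)) && (!Q || T)
= T || !Q && Q || !((Q || !S) && Q) && (!Q || T)   (absorption)
= T || !((Q || !S) && Q) && (!Q || T)   (complement / identity)
= T || !Q && (!Q || T)   (absorption)
= T || !Q   (absorption)

T || !Q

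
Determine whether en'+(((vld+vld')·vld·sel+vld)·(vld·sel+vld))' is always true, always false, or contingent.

contingent

en'+(((vld+vld')·vld·sel+vld)·(vld·sel+vld))'
= en'+((vld·sel+vld)·(vld·sel+vld))'
= en'+(vld·sel+vld)'
= en'+vld'
This depends on en, vld, so it is not a constant.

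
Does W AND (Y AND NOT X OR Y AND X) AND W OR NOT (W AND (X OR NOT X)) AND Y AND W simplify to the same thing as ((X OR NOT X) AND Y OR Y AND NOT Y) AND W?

E1: W AND (Y AND NOT X OR Y AND X) AND W OR NOT (W AND (X OR NOT X)) AND Y AND W
    = W AND Y AND W OR NOT (W AND (X OR NOT X)) AND Y AND W   — distribution
    = W AND Y AND W OR NOT W AND Y AND W   — complement / identity
    = Y AND W   — distribution
E2: ((X OR NOT X) AND Y OR Y AND NOT Y) AND W
    = (Y OR Y AND NOT Y) AND W   — complement / identity
    = Y AND W   — complement / identity
Both reduce to Y AND W, so they are equivalent.

Yes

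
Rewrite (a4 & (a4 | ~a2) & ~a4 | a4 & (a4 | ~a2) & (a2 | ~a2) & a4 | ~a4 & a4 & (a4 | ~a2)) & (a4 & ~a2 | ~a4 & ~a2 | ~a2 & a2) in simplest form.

a4 & ~a2

(a4 & (a4 | ~a2) & ~a4 | a4 & (a4 | ~a2) & (a2 | ~a2) & a4 | ~a4 & a4 & (a4 | ~a2)) & (a4 & ~a2 | ~a4 & ~a2 | ~a2 & a2)
= (a4 & (a4 | ~a2) & ~a4 | a4 & (a4 | ~a2) & (a2 | ~a2) & a4 | ~a4 & a4 & (a4 | ~a2)) & (a4 & ~a2 | ~a4 & ~a2)
= (a4 & (a4 | ~a2) & ~a4 | a4 & (a4 | ~a2) & a4 | ~a4 & a4 & (a4 | ~a2)) & (a4 & ~a2 | ~a4 & ~a2)
= (a4 & (a4 | ~a2) & ~a4 | a4 & (a4 | ~a2)) & (a4 & ~a2 | ~a4 & ~a2)
= a4 & (a4 | ~a2) & (a4 & ~a2 | ~a4 & ~a2)
= a4 & (a4 | ~a2) & ~a2
= a4 & ~a2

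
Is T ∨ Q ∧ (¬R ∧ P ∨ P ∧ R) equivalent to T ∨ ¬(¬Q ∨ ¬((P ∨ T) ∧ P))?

E1: T ∨ Q ∧ (¬R ∧ P ∨ P ∧ R)
    = T ∨ Q ∧ P   — distribution
E2: T ∨ ¬(¬Q ∨ ¬((P ∨ T) ∧ P))
    = T ∨ ¬(¬Q ∨ ¬P)   — absorption
    = T ∨ Q ∧ P   — De Morgan
Both reduce to T ∨ Q ∧ P, so they are equivalent.

Yes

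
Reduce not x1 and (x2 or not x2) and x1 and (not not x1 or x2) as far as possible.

not x1 and (x2 or not x2) and x1 and (not not x1 or x2)
= not x1 and (x2 or not x2) and x1 and (x1 or x2)   [double negation]
= not x1 and x1 and (x1 or x2)   [complement / identity]
= not x1 and x1   [absorption]
= False   [complement]

False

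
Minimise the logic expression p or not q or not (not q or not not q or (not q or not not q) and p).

p or not q

p or not q or not (not q or not not q or (not q or not not q) and p)
= p or not q or not (not q or not not q)
= p or not q or q and not q
= p or not q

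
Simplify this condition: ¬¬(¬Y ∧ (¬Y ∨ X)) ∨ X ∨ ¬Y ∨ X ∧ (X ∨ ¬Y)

¬¬(¬Y ∧ (¬Y ∨ X)) ∨ X ∨ ¬Y ∨ X ∧ (X ∨ ¬Y)
= ¬Y ∧ (¬Y ∨ X) ∨ X ∨ ¬Y ∨ X ∧ (X ∨ ¬Y)   — double negation
= ¬Y ∨ X ∨ ¬Y ∨ X ∧ (X ∨ ¬Y)   — absorption
= ¬Y ∨ X ∨ ¬Y ∨ X   — absorption
= ¬Y ∨ X   — idempotence

¬Y ∨ X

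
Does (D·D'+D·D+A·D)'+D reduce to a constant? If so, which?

yes, True

(D·D'+D·D+A·D)'+D
= (D·D+A·D)'+D
= (D·(D+A))'+D
= D'+D
= 1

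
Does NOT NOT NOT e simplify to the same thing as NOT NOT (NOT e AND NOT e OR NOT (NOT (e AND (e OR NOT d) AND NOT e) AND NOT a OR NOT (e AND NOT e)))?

E1: NOT NOT NOT e
    = NOT e   — double negation
E2: NOT NOT (NOT e AND NOT e OR NOT (NOT (e AND (e OR NOT d) AND NOT e) AND NOT a OR NOT (e AND NOT e)))
    = NOT NOT (NOT e AND NOT e OR NOT (NOT (e AND NOT e) AND NOT a OR NOT (e AND NOT e)))   — absorption
    = NOT NOT (NOT e AND NOT e OR NOT NOT (e AND NOT e))   — absorption
    = NOT NOT (NOT e AND NOT e OR e AND NOT e)   — double negation
    = NOT NOT NOT e   — distribution
    = NOT e   — double negation
Both reduce to NOT e, so they are equivalent.

Yes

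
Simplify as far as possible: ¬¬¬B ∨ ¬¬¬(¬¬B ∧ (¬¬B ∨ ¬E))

¬¬¬B ∨ ¬¬¬(¬¬B ∧ (¬¬B ∨ ¬E))
= ¬¬¬B ∨ ¬(¬¬B ∧ (¬¬B ∨ ¬E))   [double negation]
= ¬¬¬B ∨ ¬¬¬B   [absorption]
= ¬¬¬B   [idempotence]
= ¬B   [double negation]

¬B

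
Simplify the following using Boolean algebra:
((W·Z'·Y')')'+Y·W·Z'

((W·Z'·Y')')'+Y·W·Z'
= W·Z'·Y'+Y·W·Z'   — double negation
= W·Z'   — distribution

W·Z'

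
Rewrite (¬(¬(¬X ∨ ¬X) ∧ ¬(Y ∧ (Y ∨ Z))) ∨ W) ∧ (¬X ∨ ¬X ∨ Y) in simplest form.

(¬(¬(¬X ∨ ¬X) ∧ ¬(Y ∧ (Y ∨ Z))) ∨ W) ∧ (¬X ∨ ¬X ∨ Y)
= (¬(¬(¬X ∨ ¬X) ∧ ¬Y) ∨ W) ∧ (¬X ∨ ¬X ∨ Y)
= (¬X ∨ ¬X ∨ Y ∨ W) ∧ (¬X ∨ ¬X ∨ Y)
= ¬X ∨ ¬X ∨ Y
= ¬X ∨ Y

¬X ∨ Y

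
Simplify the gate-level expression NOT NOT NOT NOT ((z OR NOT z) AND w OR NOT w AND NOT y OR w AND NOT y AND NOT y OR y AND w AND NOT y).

w OR NOT y

NOT NOT NOT NOT ((z OR NOT z) AND w OR NOT w AND NOT y OR w AND NOT y AND NOT y OR y AND w AND NOT y)
= NOT NOT NOT NOT (w OR NOT w AND NOT y OR w AND NOT y AND NOT y OR y AND w AND NOT y)
= NOT NOT NOT NOT (w OR NOT w AND NOT y OR w AND NOT y)
= NOT NOT NOT NOT (w OR NOT y)
= NOT NOT (w OR NOT y)
= w OR NOT y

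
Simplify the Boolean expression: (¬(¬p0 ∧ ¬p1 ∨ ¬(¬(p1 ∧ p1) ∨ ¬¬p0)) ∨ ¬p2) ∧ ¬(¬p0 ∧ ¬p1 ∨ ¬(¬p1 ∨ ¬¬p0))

p0

(¬(¬p0 ∧ ¬p1 ∨ ¬(¬(p1 ∧ p1) ∨ ¬¬p0)) ∨ ¬p2) ∧ ¬(¬p0 ∧ ¬p1 ∨ ¬(¬p1 ∨ ¬¬p0))
= (¬(¬p0 ∧ ¬p1 ∨ ¬(¬p1 ∨ ¬¬p0)) ∨ ¬p2) ∧ ¬(¬p0 ∧ ¬p1 ∨ ¬(¬p1 ∨ ¬¬p0))
= ¬(¬p0 ∧ ¬p1 ∨ ¬(¬p1 ∨ ¬¬p0))
= ¬(¬p0 ∧ ¬p1 ∨ p1 ∧ ¬p0)
= ¬¬p0
= p0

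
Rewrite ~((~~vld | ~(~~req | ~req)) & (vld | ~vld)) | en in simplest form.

~vld | en

~((~~vld | ~(~~req | ~req)) & (vld | ~vld)) | en
= ~(~~vld | ~(~~req | ~req)) | en
= ~vld & (~~req | ~req) | en
= ~vld & (req | ~req) | en
= ~vld | en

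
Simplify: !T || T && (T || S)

!T || T && (T || S)
= !T || T   [absorption]
= true   [complement]

true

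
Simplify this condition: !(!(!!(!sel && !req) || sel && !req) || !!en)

!req && !en

!(!(!!(!sel && !req) || sel && !req) || !!en)
= !(!(!sel && !req || sel && !req) || !!en)   [double negation]
= (!sel && !req || sel && !req) && !en   [De Morgan]
= !req && !en   [distribution]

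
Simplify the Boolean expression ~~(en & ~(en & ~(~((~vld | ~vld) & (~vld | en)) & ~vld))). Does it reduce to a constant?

~~(en & ~(en & ~(~((~vld | ~vld) & (~vld | en)) & ~vld)))
= ~~(en & ~(en & ((~vld | ~vld) & (~vld | en) | vld)))   [De Morgan]
= ~~(en & ~(en & (~vld & en | ~vld | vld)))   [distribution]
= ~~(en & ~(en & (~vld | vld)))   [absorption]
= ~~(en & ~en)   [complement / identity]
= en & ~en   [double negation]
= 0   [complement]

0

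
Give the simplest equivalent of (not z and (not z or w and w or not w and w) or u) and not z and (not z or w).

not z

(not z and (not z or w and w or not w and w) or u) and not z and (not z or w)
= (not z and (not z or w) or u) and not z and (not z or w)   — distribution
= not z and (not z or w)   — absorption
= not z   — absorption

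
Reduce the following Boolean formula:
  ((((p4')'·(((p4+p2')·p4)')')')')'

p4'

((((p4')'·(((p4+p2')·p4)')')')')'
= ((((p4')'·(p4')')')')'   (absorption)
= ((((p4')')')')'   (idempotence)
= ((p4')')'   (double negation)
= p4'   (double negation)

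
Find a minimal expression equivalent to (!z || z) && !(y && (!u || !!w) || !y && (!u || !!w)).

(!z || z) && !(y && (!u || !!w) || !y && (!u || !!w))
= (!z || z) && !(!u || !!w)   (distribution)
= !(!u || !!w)   (complement / identity)
= u && !w   (De Morgan)

u && !w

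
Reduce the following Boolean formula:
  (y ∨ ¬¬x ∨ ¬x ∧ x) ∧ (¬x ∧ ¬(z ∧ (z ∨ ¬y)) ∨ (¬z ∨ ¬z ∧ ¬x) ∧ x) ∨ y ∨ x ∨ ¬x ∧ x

(y ∨ ¬¬x ∨ ¬x ∧ x) ∧ (¬x ∧ ¬(z ∧ (z ∨ ¬y)) ∨ (¬z ∨ ¬z ∧ ¬x) ∧ x) ∨ y ∨ x ∨ ¬x ∧ x
= (y ∨ x ∨ ¬x ∧ x) ∧ (¬x ∧ ¬(z ∧ (z ∨ ¬y)) ∨ (¬z ∨ ¬z ∧ ¬x) ∧ x) ∨ y ∨ x ∨ ¬x ∧ x   [double negation]
= (y ∨ x ∨ ¬x ∧ x) ∧ (¬x ∧ ¬(z ∧ (z ∨ ¬y)) ∨ ¬z ∧ x) ∨ y ∨ x ∨ ¬x ∧ x   [absorption]
= (y ∨ x ∨ ¬x ∧ x) ∧ (¬x ∧ ¬z ∨ ¬z ∧ x) ∨ y ∨ x ∨ ¬x ∧ x   [absorption]
= (y ∨ x ∨ ¬x ∧ x) ∧ ¬z ∨ y ∨ x ∨ ¬x ∧ x   [distribution]
= y ∨ x ∨ ¬x ∧ x   [absorption]
= y ∨ x   [complement / identity]

y ∨ x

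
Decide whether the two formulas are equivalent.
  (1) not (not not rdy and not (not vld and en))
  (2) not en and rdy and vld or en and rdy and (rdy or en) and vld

No

E1: not (not not rdy and not (not vld and en))
    = not rdy or not vld and en   — De Morgan
E2: not en and rdy and vld or en and rdy and (rdy or en) and vld
    = not en and rdy and vld or en and rdy and vld   — absorption
    = rdy and vld   — distribution
These differ: at en=1, rdy=0, vld=0, E1 = 1 but E2 = 0.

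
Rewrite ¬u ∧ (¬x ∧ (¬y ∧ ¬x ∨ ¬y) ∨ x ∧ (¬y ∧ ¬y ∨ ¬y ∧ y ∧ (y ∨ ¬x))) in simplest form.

¬u ∧ ¬y

¬u ∧ (¬x ∧ (¬y ∧ ¬x ∨ ¬y) ∨ x ∧ (¬y ∧ ¬y ∨ ¬y ∧ y ∧ (y ∨ ¬x)))
= ¬u ∧ (¬x ∧ ¬y ∨ x ∧ (¬y ∧ ¬y ∨ ¬y ∧ y ∧ (y ∨ ¬x)))
= ¬u ∧ (¬x ∧ ¬y ∨ x ∧ (¬y ∧ ¬y ∨ ¬y ∧ y))
= ¬u ∧ (¬x ∧ ¬y ∨ x ∧ ¬y)
= ¬u ∧ ¬y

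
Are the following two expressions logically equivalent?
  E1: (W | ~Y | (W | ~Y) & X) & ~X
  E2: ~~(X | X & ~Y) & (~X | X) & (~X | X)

No

E1: (W | ~Y | (W | ~Y) & X) & ~X
    = (W | ~Y) & ~X   — absorption
E2: ~~(X | X & ~Y) & (~X | X) & (~X | X)
    = ~~(X | X & ~Y) & (~X | X)   — complement / identity
    = (X | X & ~Y) & (~X | X)   — double negation
    = X | X & ~Y   — complement / identity
    = X   — absorption
These differ: at W=0, X=1, Y=0, E1 = 0 but E2 = 1.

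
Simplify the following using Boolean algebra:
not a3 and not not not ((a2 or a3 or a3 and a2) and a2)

not a3 and not not not ((a2 or a3 or a3 and a2) and a2)
= not a3 and not not not ((a2 or a3) and a2)
= not a3 and not ((a2 or a3) and a2)
= not a3 and not a2

not a3 and not a2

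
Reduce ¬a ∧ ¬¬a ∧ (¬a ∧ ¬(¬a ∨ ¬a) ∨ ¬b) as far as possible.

¬a ∧ ¬¬a ∧ (¬a ∧ ¬(¬a ∨ ¬a) ∨ ¬b)
= ¬a ∧ ¬¬a ∧ (¬a ∧ ¬¬a ∨ ¬b)   [idempotence]
= ¬a ∧ ¬¬a   [absorption]
= ¬a ∧ a   [double negation]
= False   [complement]

False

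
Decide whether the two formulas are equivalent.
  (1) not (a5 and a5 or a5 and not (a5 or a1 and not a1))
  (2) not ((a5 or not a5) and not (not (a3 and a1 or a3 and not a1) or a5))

E1: not (a5 and a5 or a5 and not (a5 or a1 and not a1))
    = not (a5 and a5 or a5 and not a5)   — complement / identity
    = not a5   — distribution
E2: not ((a5 or not a5) and not (not (a3 and a1 or a3 and not a1) or a5))
    = not not (not (a3 and a1 or a3 and not a1) or a5)   — complement / identity
    = not (a3 and a1 or a3 and not a1) or a5   — double negation
    = not a3 or a5   — distribution
These differ: at a1=0, a3=1, a5=1, E1 = 0 but E2 = 1.

No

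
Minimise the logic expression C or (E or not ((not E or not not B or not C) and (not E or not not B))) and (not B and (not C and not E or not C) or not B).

C or E and not B

C or (E or not ((not E or not not B or not C) and (not E or not not B))) and (not B and (not C and not E or not C) or not B)
= C or (E or not (not E or not not B)) and (not B and (not C and not E or not C) or not B)   — absorption
= C or (E or E and not B) and (not B and (not C and not E or not C) or not B)   — De Morgan
= C or (E or E and not B) and (not B and not C or not B)   — absorption
= C or E and (not B and not C or not B)   — absorption
= C or E and not B   — absorption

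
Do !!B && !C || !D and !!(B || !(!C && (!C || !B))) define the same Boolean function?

No

E1: !!B && !C || !D
    = B && !C || !D   [double negation]
E2: !!(B || !(!C && (!C || !B)))
    = !!(B || !!C)   [absorption]
    = !!(B || C)   [double negation]
    = B || C   [double negation]
These differ: at B=0, C=0, D=0, E1 = 1 but E2 = 0.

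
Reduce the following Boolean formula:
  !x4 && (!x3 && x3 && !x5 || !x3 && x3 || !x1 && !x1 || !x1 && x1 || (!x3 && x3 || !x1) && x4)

!x4 && !x1

!x4 && (!x3 && x3 && !x5 || !x3 && x3 || !x1 && !x1 || !x1 && x1 || (!x3 && x3 || !x1) && x4)
= !x4 && (!x3 && x3 && !x5 || !x3 && x3 || !x1 || (!x3 && x3 || !x1) && x4)   (distribution)
= !x4 && (!x3 && x3 || !x1 || (!x3 && x3 || !x1) && x4)   (absorption)
= !x4 && (!x3 && x3 || !x1)   (absorption)
= !x4 && !x1   (complement / identity)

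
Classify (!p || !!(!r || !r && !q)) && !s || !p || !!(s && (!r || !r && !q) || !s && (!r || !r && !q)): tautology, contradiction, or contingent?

contingent

(!p || !!(!r || !r && !q)) && !s || !p || !!(s && (!r || !r && !q) || !s && (!r || !r && !q))
= (!p || !!(!r || !r && !q)) && !s || !p || !!(!r || !r && !q)
= !p || !!(!r || !r && !q)
= !p || !!!r
= !p || !r
This depends on p, r, so it is not a constant.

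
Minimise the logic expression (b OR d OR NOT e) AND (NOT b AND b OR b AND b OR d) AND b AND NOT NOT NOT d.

(b OR d OR NOT e) AND (NOT b AND b OR b AND b OR d) AND b AND NOT NOT NOT d
= (b OR d OR NOT e) AND (NOT b AND b OR b AND b OR d) AND b AND NOT d   — double negation
= (b OR d OR NOT e) AND (b OR d) AND b AND NOT d   — distribution
= (b OR d) AND b AND NOT d   — absorption
= b AND NOT d   — absorption

b AND NOT d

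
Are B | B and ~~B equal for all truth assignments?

E1: B | B
    = B   — idempotence
E2: ~~B
    = B   — double negation
Both reduce to B, so they are equivalent.

Yes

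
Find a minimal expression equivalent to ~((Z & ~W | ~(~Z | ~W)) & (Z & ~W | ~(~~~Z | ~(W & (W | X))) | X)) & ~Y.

~((Z & ~W | ~(~Z | ~W)) & (Z & ~W | ~(~~~Z | ~(W & (W | X))) | X)) & ~Y
= ~((Z & ~W | ~(~Z | ~W)) & (Z & ~W | ~(~Z | ~(W & (W | X))) | X)) & ~Y   [double negation]
= ~((Z & ~W | ~(~Z | ~W)) & (Z & ~W | ~(~Z | ~W) | X)) & ~Y   [absorption]
= ~(Z & ~W | ~(~Z | ~W)) & ~Y   [absorption]
= ~(Z & ~W | Z & W) & ~Y   [De Morgan]
= ~Z & ~Y   [distribution]

~Z & ~Y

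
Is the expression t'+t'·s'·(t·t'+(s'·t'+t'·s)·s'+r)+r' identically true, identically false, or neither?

t'+t'·s'·(t·t'+(s'·t'+t'·s)·s'+r)+r'
= t'+t'·s'·(t·t'+t'·s'+r)+r'
= t'+t'·s'·(t'·s'+r)+r'
= t'+t'·s'+r'
= t'+r'
This depends on r, t, so it is not a constant.

neither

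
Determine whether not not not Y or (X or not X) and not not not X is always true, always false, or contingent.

not not not Y or (X or not X) and not not not X
= not not not Y or not not not X   (complement / identity)
= not not not Y or not X   (double negation)
= not Y or not X   (double negation)
This depends on X, Y, so it is not a constant.

contingent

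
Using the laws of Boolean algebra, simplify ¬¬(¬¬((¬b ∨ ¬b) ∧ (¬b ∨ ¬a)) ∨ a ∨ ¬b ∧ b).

¬¬(¬¬((¬b ∨ ¬b) ∧ (¬b ∨ ¬a)) ∨ a ∨ ¬b ∧ b)
= ¬¬(¬¬((¬b ∨ ¬b) ∧ (¬b ∨ ¬a)) ∨ a)   [complement / identity]
= ¬¬((¬b ∨ ¬b) ∧ (¬b ∨ ¬a)) ∨ a   [double negation]
= ¬¬(¬b ∧ ¬a ∨ ¬b) ∨ a   [distribution]
= ¬¬¬b ∨ a   [absorption]
= ¬b ∨ a   [double negation]

¬b ∨ a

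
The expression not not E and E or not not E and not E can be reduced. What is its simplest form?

not not E and E or not not E and not E
= not not E and (E or not E)   — distribution
= E and (E or not E)   — double negation
= E   — complement / identity

E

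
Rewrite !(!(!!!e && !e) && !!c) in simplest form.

!e || !c

!(!(!!!e && !e) && !!c)
= !(!(!e && !e) && !!c)   [double negation]
= !(!!e && !!c)   [idempotence]
= !e || !c   [De Morgan]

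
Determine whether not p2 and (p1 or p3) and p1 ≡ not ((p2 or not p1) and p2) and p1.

E1: not p2 and (p1 or p3) and p1
    = not p2 and p1   (absorption)
E2: not ((p2 or not p1) and p2) and p1
    = not p2 and p1   (absorption)
Both reduce to not p2 and p1, so they are equivalent.

Yes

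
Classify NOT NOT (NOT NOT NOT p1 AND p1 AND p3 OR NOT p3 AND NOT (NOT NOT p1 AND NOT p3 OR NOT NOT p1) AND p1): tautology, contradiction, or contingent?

NOT NOT (NOT NOT NOT p1 AND p1 AND p3 OR NOT p3 AND NOT (NOT NOT p1 AND NOT p3 OR NOT NOT p1) AND p1)
= NOT NOT (NOT NOT NOT p1 AND p1 AND p3 OR NOT p3 AND NOT NOT NOT p1 AND p1)   — absorption
= NOT NOT (NOT NOT NOT p1 AND p1)   — distribution
= NOT NOT (NOT p1 AND p1)   — double negation
= NOT p1 AND p1   — double negation
= FALSE   — complement

contradiction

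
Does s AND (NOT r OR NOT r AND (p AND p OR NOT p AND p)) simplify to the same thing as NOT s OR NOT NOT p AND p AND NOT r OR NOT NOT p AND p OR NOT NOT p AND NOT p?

E1: s AND (NOT r OR NOT r AND (p AND p OR NOT p AND p))
    = s AND (NOT r OR NOT r AND p)   — distribution
    = s AND NOT r   — absorption
E2: NOT s OR NOT NOT p AND p AND NOT r OR NOT NOT p AND p OR NOT NOT p AND NOT p
    = NOT s OR NOT NOT p AND p OR NOT NOT p AND NOT p   — absorption
    = NOT s OR NOT NOT p   — distribution
    = NOT s OR p   — double negation
These differ: at p=1, r=1, s=0, E1 = 0 but E2 = 1.

No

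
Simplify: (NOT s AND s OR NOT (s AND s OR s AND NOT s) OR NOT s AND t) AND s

FALSE

(NOT s AND s OR NOT (s AND s OR s AND NOT s) OR NOT s AND t) AND s
= (NOT s AND s OR NOT s OR NOT s AND t) AND s   [distribution]
= (NOT s OR NOT s AND t) AND s   [complement / identity]
= NOT s AND s   [absorption]
= FALSE   [complement]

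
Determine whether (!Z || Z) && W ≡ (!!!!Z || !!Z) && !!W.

No

E1: (!Z || Z) && W
    = W
E2: (!!!!Z || !!Z) && !!W
    = (!!Z || !!Z) && !!W
    = !!Z && !!W
    = Z && !!W
    = Z && W
These differ: at W=1, Z=0, E1 = 1 but E2 = 0.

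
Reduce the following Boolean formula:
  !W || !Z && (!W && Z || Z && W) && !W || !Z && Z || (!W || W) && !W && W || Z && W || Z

!W || !Z && (!W && Z || Z && W) && !W || !Z && Z || (!W || W) && !W && W || Z && W || Z
= !W || !Z && Z && !W || !Z && Z || (!W || W) && !W && W || Z && W || Z   [distribution]
= !W || !Z && Z || (!W || W) && !W && W || Z && W || Z   [absorption]
= !W || !Z && Z || !W && W || Z && W || Z   [complement / identity]
= !W || !Z && Z || Z && W || Z   [complement / identity]
= !W || Z && W || Z   [complement / identity]
= !W || Z   [absorption]

!W || Z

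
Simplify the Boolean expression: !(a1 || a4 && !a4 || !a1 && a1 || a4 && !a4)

!a1

!(a1 || a4 && !a4 || !a1 && a1 || a4 && !a4)
= !(a1 || a4 && !a4 || a4 && !a4)   (complement / identity)
= !(a1 || a4 && !a4)   (idempotence)
= !a1   (complement / identity)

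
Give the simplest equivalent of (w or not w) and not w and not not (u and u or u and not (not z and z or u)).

(w or not w) and not w and not not (u and u or u and not (not z and z or u))
= (w or not w) and not w and (u and u or u and not (not z and z or u))
= not w and (u and u or u and not (not z and z or u))
= not w and (u and u or u and not u)
= not w and u

not w and u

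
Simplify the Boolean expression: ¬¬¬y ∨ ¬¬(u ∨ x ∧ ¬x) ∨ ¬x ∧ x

¬¬¬y ∨ ¬¬(u ∨ x ∧ ¬x) ∨ ¬x ∧ x
= ¬¬¬y ∨ ¬¬(u ∨ x ∧ ¬x)   [complement / identity]
= ¬¬¬y ∨ ¬¬u   [complement / identity]
= ¬y ∨ ¬¬u   [double negation]
= ¬y ∨ u   [double negation]

¬y ∨ u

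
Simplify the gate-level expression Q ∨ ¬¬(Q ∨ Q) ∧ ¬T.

Q ∨ ¬¬(Q ∨ Q) ∧ ¬T
= Q ∨ (Q ∨ Q) ∧ ¬T   (double negation)
= Q ∨ Q ∧ ¬T   (idempotence)
= Q   (absorption)

Q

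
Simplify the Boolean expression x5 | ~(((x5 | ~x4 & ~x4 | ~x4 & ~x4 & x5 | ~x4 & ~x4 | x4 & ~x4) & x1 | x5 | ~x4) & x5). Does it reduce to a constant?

1

x5 | ~(((x5 | ~x4 & ~x4 | ~x4 & ~x4 & x5 | ~x4 & ~x4 | x4 & ~x4) & x1 | x5 | ~x4) & x5)
= x5 | ~(((x5 | ~x4 & ~x4 | ~x4 & ~x4 | x4 & ~x4) & x1 | x5 | ~x4) & x5)   [absorption]
= x5 | ~(((x5 | ~x4 & ~x4 | x4 & ~x4) & x1 | x5 | ~x4) & x5)   [idempotence]
= x5 | ~(((x5 | ~x4) & x1 | x5 | ~x4) & x5)   [distribution]
= x5 | ~((x5 | ~x4) & x5)   [absorption]
= x5 | ~x5   [absorption]
= 1   [complement]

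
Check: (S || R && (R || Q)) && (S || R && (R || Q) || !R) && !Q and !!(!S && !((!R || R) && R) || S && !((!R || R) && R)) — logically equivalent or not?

No

E1: (S || R && (R || Q)) && (S || R && (R || Q) || !R) && !Q
    = (S || R && (R || Q)) && !Q   — absorption
    = (S || R) && !Q   — absorption
E2: !!(!S && !((!R || R) && R) || S && !((!R || R) && R))
    = !S && !((!R || R) && R) || S && !((!R || R) && R)   — double negation
    = !((!R || R) && R) && (!S || S)   — distribution
    = !R && (!S || S)   — complement / identity
    = !R   — complement / identity
These differ: at Q=0, R=0, S=0, E1 = 0 but E2 = 1.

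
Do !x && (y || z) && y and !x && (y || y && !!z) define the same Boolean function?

E1: !x && (y || z) && y
    = !x && y   [absorption]
E2: !x && (y || y && !!z)
    = !x && (y || y && z)   [double negation]
    = !x && y   [absorption]
Both reduce to !x && y, so they are equivalent.

Yes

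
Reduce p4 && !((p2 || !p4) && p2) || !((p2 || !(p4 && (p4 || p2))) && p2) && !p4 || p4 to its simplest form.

p4 && !((p2 || !p4) && p2) || !((p2 || !(p4 && (p4 || p2))) && p2) && !p4 || p4
= p4 && !((p2 || !p4) && p2) || !((p2 || !p4) && p2) && !p4 || p4   — absorption
= !((p2 || !p4) && p2) || p4   — distribution
= !p2 || p4   — absorption

!p2 || p4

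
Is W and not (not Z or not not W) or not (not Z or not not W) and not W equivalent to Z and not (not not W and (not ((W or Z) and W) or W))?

E1: W and not (not Z or not not W) or not (not Z or not not W) and not W
    = not (not Z or not not W)   — distribution
    = Z and not W   — De Morgan
E2: Z and not (not not W and (not ((W or Z) and W) or W))
    = Z and not (not not W and (not W or W))   — absorption
    = Z and not (W and (not W or W))   — double negation
    = Z and not W   — complement / identity
Both reduce to Z and not W, so they are equivalent.

Yes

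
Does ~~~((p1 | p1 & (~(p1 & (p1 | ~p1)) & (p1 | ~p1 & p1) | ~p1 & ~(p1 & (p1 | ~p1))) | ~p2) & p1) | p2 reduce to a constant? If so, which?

~~~((p1 | p1 & (~(p1 & (p1 | ~p1)) & (p1 | ~p1 & p1) | ~p1 & ~(p1 & (p1 | ~p1))) | ~p2) & p1) | p2
= ~~~((p1 | p1 & (~(p1 & (p1 | ~p1)) & p1 | ~p1 & ~(p1 & (p1 | ~p1))) | ~p2) & p1) | p2
= ~~~((p1 | p1 & ~(p1 & (p1 | ~p1)) | ~p2) & p1) | p2
= ~~~((p1 | p1 & ~p1 | ~p2) & p1) | p2
= ~~~((p1 | ~p2) & p1) | p2
= ~~~p1 | p2
= ~p1 | p2
This depends on p1, p2, so it is not a constant.

no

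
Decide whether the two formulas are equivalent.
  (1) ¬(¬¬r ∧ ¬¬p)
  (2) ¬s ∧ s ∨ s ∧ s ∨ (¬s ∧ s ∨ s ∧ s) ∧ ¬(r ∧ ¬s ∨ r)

No

E1: ¬(¬¬r ∧ ¬¬p)
    = ¬r ∨ ¬p   — De Morgan
E2: ¬s ∧ s ∨ s ∧ s ∨ (¬s ∧ s ∨ s ∧ s) ∧ ¬(r ∧ ¬s ∨ r)
    = ¬s ∧ s ∨ s ∧ s ∨ (¬s ∧ s ∨ s ∧ s) ∧ ¬r   — absorption
    = ¬s ∧ s ∨ s ∧ s   — absorption
    = s   — distribution
These differ: at p=0, r=1, s=0, E1 = 1 but E2 = 0.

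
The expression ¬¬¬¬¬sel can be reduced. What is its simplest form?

¬sel

¬¬¬¬¬sel
= ¬¬¬sel
= ¬sel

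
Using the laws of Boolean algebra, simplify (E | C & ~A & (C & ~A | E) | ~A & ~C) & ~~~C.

(E | ~A) & ~C

(E | C & ~A & (C & ~A | E) | ~A & ~C) & ~~~C
= (E | C & ~A | ~A & ~C) & ~~~C   (absorption)
= (E | ~A) & ~~~C   (distribution)
= (E | ~A) & ~C   (double negation)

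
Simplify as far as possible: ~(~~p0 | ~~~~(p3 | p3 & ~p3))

~p0 & ~p3

~(~~p0 | ~~~~(p3 | p3 & ~p3))
= ~(~~p0 | ~~~~p3)   (complement / identity)
= ~p0 & ~~~p3   (De Morgan)
= ~p0 & ~p3   (double negation)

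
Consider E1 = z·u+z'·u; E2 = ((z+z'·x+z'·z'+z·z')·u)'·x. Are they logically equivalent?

No

E1: z·u+z'·u
    = u
E2: ((z+z'·x+z'·z'+z·z')·u)'·x
    = ((z+z'·x+z')·u)'·x
    = ((z+z')·u)'·x
    = u'·x
These differ: at u=0, x=1, z=0, E1 = 0 but E2 = 1.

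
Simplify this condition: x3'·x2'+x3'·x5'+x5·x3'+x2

x3'+x2

x3'·x2'+x3'·x5'+x5·x3'+x2
= x3'·x2'+x3'+x2
= x3'+x2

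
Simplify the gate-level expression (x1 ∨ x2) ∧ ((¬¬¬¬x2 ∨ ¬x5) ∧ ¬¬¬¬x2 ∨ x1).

x1 ∨ x2

(x1 ∨ x2) ∧ ((¬¬¬¬x2 ∨ ¬x5) ∧ ¬¬¬¬x2 ∨ x1)
= (x1 ∨ x2) ∧ (¬¬¬¬x2 ∨ x1)   — absorption
= (x1 ∨ x2) ∧ (¬¬x2 ∨ x1)   — double negation
= (x1 ∨ x2) ∧ (x2 ∨ x1)   — double negation
= x1 ∨ x2 ∧ x2   — distribution
= x1 ∨ x2   — idempotence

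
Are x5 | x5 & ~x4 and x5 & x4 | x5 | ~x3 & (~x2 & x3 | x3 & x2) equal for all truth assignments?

Yes

E1: x5 | x5 & ~x4
    = x5   — absorption
E2: x5 & x4 | x5 | ~x3 & (~x2 & x3 | x3 & x2)
    = x5 & x4 | x5 | ~x3 & x3   — distribution
    = x5 | ~x3 & x3   — absorption
    = x5   — complement / identity
Both reduce to x5, so they are equivalent.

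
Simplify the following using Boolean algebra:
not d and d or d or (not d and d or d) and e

not d and d or d or (not d and d or d) and e
= not d and d or d   (absorption)
= d   (complement / identity)

d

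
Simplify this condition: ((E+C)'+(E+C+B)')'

((E+C)'+(E+C+B)')'
= (E+C)·(E+C+B)
= E+C

E+C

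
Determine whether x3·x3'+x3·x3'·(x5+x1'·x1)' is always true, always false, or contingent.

x3·x3'+x3·x3'·(x5+x1'·x1)'
= x3·x3'+x3·x3'·x5'   — complement / identity
= x3·x3'   — absorption
= 0   — complement

always false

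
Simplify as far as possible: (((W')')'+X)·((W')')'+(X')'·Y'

W'+X·Y'

(((W')')'+X)·((W')')'+(X')'·Y'
= (((W')')'+X)·((W')')'+X·Y'
= ((W')')'+X·Y'
= W'+X·Y'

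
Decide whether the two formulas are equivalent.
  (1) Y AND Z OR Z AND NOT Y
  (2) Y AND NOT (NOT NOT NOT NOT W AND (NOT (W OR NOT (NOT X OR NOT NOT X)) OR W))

No

E1: Y AND Z OR Z AND NOT Y
    = Z   [distribution]
E2: Y AND NOT (NOT NOT NOT NOT W AND (NOT (W OR NOT (NOT X OR NOT NOT X)) OR W))
    = Y AND NOT (NOT NOT NOT NOT W AND (NOT (W OR X AND NOT X) OR W))   [De Morgan]
    = Y AND NOT (NOT NOT NOT NOT W AND (NOT W OR W))   [complement / identity]
    = Y AND NOT (NOT NOT W AND (NOT W OR W))   [double negation]
    = Y AND NOT NOT NOT W   [complement / identity]
    = Y AND NOT W   [double negation]
These differ: at W=0, X=0, Y=0, Z=1, E1 = 1 but E2 = 0.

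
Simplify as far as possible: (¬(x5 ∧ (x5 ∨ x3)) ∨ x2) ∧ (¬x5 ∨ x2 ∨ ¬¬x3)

(¬(x5 ∧ (x5 ∨ x3)) ∨ x2) ∧ (¬x5 ∨ x2 ∨ ¬¬x3)
= (¬(x5 ∧ (x5 ∨ x3)) ∨ x2) ∧ (¬x5 ∨ x2 ∨ x3)
= (¬x5 ∨ x2) ∧ (¬x5 ∨ x2 ∨ x3)
= ¬x5 ∨ x2

¬x5 ∨ x2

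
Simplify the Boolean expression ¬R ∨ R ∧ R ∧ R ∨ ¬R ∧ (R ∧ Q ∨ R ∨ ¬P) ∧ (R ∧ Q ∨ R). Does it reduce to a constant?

¬R ∨ R ∧ R ∧ R ∨ ¬R ∧ (R ∧ Q ∨ R ∨ ¬P) ∧ (R ∧ Q ∨ R)
= ¬R ∨ R ∧ R ∨ ¬R ∧ (R ∧ Q ∨ R ∨ ¬P) ∧ (R ∧ Q ∨ R)   — idempotence
= ¬R ∨ R ∧ R ∨ ¬R ∧ (R ∧ Q ∨ R)   — absorption
= ¬R ∨ R ∧ R ∨ ¬R ∧ R   — absorption
= ¬R ∨ R   — distribution
= True   — complement

True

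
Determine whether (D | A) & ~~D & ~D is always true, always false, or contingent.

(D | A) & ~~D & ~D
= (D | A) & D & ~D   [double negation]
= D & ~D   [absorption]
= 0   [complement]

always false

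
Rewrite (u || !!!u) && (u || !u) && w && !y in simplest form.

w && !y

(u || !!!u) && (u || !u) && w && !y
= (u || !u) && (u || !u) && w && !y   [double negation]
= (u || !u) && w && !y   [complement / identity]
= w && !y   [complement / identity]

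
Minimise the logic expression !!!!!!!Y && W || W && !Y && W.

!Y && W

!!!!!!!Y && W || W && !Y && W
= (!!!!!!!Y || !Y && W) && W   — distribution
= (!!!!!Y || !Y && W) && W   — double negation
= (!!!Y || !Y && W) && W   — double negation
= (!Y || !Y && W) && W   — double negation
= !Y && W   — absorption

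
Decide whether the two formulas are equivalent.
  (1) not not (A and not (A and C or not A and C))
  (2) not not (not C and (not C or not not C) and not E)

E1: not not (A and not (A and C or not A and C))
    = not not (A and not C)   (distribution)
    = A and not C   (double negation)
E2: not not (not C and (not C or not not C) and not E)
    = not not (not C and (not C or C) and not E)   (double negation)
    = not C and (not C or C) and not E   (double negation)
    = not C and not E   (complement / identity)
These differ: at A=0, C=0, E=0, E1 = 0 but E2 = 1.

No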